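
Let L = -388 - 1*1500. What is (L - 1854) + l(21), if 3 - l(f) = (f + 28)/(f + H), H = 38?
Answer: -220650/59 ≈ -3739.8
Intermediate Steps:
L = -1888 (L = -388 - 1500 = -1888)
l(f) = 3 - (28 + f)/(38 + f) (l(f) = 3 - (f + 28)/(f + 38) = 3 - (28 + f)/(38 + f))
(L - 1854) + l(21) = (-1888 - 1854) + 2*(43 + 21)/(38 + 21) = -3742 + 2*64/59 = -3742 + 2*(1/59)*64 = -3742 + 128/59 = -220650/59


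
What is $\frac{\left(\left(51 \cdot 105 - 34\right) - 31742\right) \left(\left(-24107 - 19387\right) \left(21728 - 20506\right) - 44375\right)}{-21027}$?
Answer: $- \frac{468479936701}{7009} \approx -6.684 \cdot 10^{7}$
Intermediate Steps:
$\frac{\left(\left(51 \cdot 105 - 34\right) - 31742\right) \left(\left(-24107 - 19387\right) \left(21728 - 20506\right) - 44375\right)}{-21027} = \left(\left(5355 - 34\right) - 31742\right) \left(\left(-43494\right) 1222 - 44375\right) \left(- \frac{1}{21027}\right) = \left(5321 - 31742\right) \left(-53149668 - 44375\right) \left(- \frac{1}{21027}\right) = \left(-26421\right) \left(-53194043\right) \left(- \frac{1}{21027}\right) = 1405439810103 \left(- \frac{1}{21027}\right) = - \frac{468479936701}{7009}$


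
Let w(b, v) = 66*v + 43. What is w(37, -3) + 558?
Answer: 403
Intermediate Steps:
w(b, v) = 43 + 66*v
w(37, -3) + 558 = (43 + 66*(-3)) + 558 = (43 - 198) + 558 = -155 + 558 = 403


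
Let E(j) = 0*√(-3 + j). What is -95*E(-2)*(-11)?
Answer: 0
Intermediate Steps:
E(j) = 0
-95*E(-2)*(-11) = -95*0*(-11) = 0*(-11) = 0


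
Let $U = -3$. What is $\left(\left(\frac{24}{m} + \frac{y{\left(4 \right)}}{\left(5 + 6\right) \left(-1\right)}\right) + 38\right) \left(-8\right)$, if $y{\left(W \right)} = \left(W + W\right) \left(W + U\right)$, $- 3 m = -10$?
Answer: $- \frac{19568}{55} \approx -355.78$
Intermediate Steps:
$m = \frac{10}{3}$ ($m = \left(- \frac{1}{3}\right) \left(-10\right) = \frac{10}{3} \approx 3.3333$)
$y{\left(W \right)} = 2 W \left(-3 + W\right)$ ($y{\left(W \right)} = \left(W + W\right) \left(W - 3\right) = 2 W \left(-3 + W\right)$)
$\left(\left(\frac{24}{m} + \frac{y{\left(4 \right)}}{\left(5 + 6\right) \left(-1\right)}\right) + 38\right) \left(-8\right) = \left(\left(\frac{24}{\frac{10}{3}} + \frac{2 \cdot 4 \left(-3 + 4\right)}{\left(5 + 6\right) \left(-1\right)}\right) + 38\right) \left(-8\right) = \left(\left(24 \cdot \frac{3}{10} + \frac{2 \cdot 4 \cdot 1}{11 \left(-1\right)}\right) + 38\right) \left(-8\right) = \left(\left(\frac{36}{5} + \frac{8}{-11}\right) + 38\right) \left(-8\right) = \left(\left(\frac{36}{5} + 8 \left(- \frac{1}{11}\right)\right) + 38\right) \left(-8\right) = \left(\left(\frac{36}{5} - \frac{8}{11}\right) + 38\right) \left(-8\right) = \left(\frac{356}{55} + 38\right) \left(-8\right) = \frac{2446}{55} \left(-8\right) = - \frac{19568}{55}$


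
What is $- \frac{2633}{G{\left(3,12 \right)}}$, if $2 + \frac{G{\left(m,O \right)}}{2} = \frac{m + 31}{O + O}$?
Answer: $\frac{15798}{7} \approx 2256.9$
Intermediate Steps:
$G{\left(m,O \right)} = -4 + \frac{31 + m}{O}$ ($G{\left(m,O \right)} = -4 + 2 \frac{m + 31}{O + O} = -4 + 2 \frac{31 + m}{2 O} = -4 + \frac{31 + m}{O}$)
$- \frac{2633}{G{\left(3,12 \right)}} = - \frac{2633}{\frac{1}{12} \left(31 + 3 - 48\right)} = - \frac{2633}{\frac{1}{12} \left(-14\right)} = - \frac{2633}{- \frac{7}{6}} = \left(-2633\right) \left(- \frac{6}{7}\right) = \frac{15798}{7}$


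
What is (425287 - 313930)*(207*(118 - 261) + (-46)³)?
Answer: -14135323509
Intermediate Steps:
(425287 - 313930)*(207*(118 - 261) + (-46)³) = 111357*(207*(-143) - 97336) = 111357*(-29601 - 97336) = 111357*(-126937) = -14135323509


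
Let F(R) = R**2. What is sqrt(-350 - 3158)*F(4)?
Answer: 32*I*sqrt(877) ≈ 947.65*I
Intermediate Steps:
sqrt(-350 - 3158)*F(4) = sqrt(-350 - 3158)*4**2 = sqrt(-3508)*16 = (2*I*sqrt(877))*16 = 32*I*sqrt(877)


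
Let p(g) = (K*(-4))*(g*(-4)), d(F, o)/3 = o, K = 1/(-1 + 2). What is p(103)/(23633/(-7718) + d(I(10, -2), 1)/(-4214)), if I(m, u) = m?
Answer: -6699872312/12451577 ≈ -538.07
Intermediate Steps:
K = 1 (K = 1/1 = 1)
d(F, o) = 3*o
p(g) = 16*g (p(g) = (1*(-4))*(g*(-4)) = -(-16)*g = 16*g)
p(103)/(23633/(-7718) + d(I(10, -2), 1)/(-4214)) = (16*103)/(23633/(-7718) + (3*1)/(-4214)) = 1648/(23633*(-1/7718) + 3*(-1/4214)) = 1648/(-23633/7718 - 3/4214) = 1648/(-24903154/8130913) = 1648*(-8130913/24903154) = -6699872312/12451577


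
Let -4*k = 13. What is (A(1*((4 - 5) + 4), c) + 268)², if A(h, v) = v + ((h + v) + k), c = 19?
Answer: 1495729/16 ≈ 93483.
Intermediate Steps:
k = -13/4 (k = -¼*13 = -13/4 ≈ -3.2500)
A(h, v) = -13/4 + h + 2*v (A(h, v) = v + ((h + v) - 13/4) = v + (-13/4 + h + v) = -13/4 + h + 2*v)
(A(1*((4 - 5) + 4), c) + 268)² = ((-13/4 + 1*((4 - 5) + 4) + 2*19) + 268)² = ((-13/4 + 1*(-1 + 4) + 38) + 268)² = ((-13/4 + 1*3 + 38) + 268)² = ((-13/4 + 3 + 38) + 268)² = (151/4 + 268)² = (1223/4)² = 1495729/16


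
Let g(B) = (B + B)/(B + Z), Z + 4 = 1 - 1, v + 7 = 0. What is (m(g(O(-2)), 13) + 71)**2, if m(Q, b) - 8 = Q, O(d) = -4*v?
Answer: 59536/9 ≈ 6615.1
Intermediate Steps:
v = -7 (v = -7 + 0 = -7)
O(d) = 28 (O(d) = -4*(-7) = 28)
Z = -4 (Z = -4 + (1 - 1) = -4 + 0 = -4)
g(B) = 2*B/(-4 + B) (g(B) = (B + B)/(B - 4) = (2*B)/(-4 + B) = 2*B/(-4 + B))
m(Q, b) = 8 + Q
(m(g(O(-2)), 13) + 71)**2 = ((8 + 2*28/(-4 + 28)) + 71)**2 = ((8 + 2*28/24) + 71)**2 = ((8 + 2*28*(1/24)) + 71)**2 = ((8 + 7/3) + 71)**2 = (31/3 + 71)**2 = (244/3)**2 = 59536/9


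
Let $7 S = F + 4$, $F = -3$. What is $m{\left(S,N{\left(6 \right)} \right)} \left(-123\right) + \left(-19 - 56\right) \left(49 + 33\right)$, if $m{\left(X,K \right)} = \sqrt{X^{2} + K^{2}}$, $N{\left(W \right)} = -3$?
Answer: $-6150 - \frac{123 \sqrt{442}}{7} \approx -6519.4$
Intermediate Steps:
$S = \frac{1}{7}$ ($S = \frac{-3 + 4}{7} = \frac{1}{7} \cdot 1 = \frac{1}{7} \approx 0.14286$)
$m{\left(X,K \right)} = \sqrt{K^{2} + X^{2}}$
$m{\left(S,N{\left(6 \right)} \right)} \left(-123\right) + \left(-19 - 56\right) \left(49 + 33\right) = \sqrt{\left(-3\right)^{2} + \left(\frac{1}{7}\right)^{2}} \left(-123\right) + \left(-19 - 56\right) \left(49 + 33\right) = \sqrt{9 + \frac{1}{49}} \left(-123\right) - 6150 = \sqrt{\frac{442}{49}} \left(-123\right) - 6150 = \frac{\sqrt{442}}{7} \left(-123\right) - 6150 = - \frac{123 \sqrt{442}}{7} - 6150 = -6150 - \frac{123 \sqrt{442}}{7}$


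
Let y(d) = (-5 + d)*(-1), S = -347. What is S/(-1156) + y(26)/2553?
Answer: 287205/983756 ≈ 0.29195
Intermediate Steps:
y(d) = 5 - d
S/(-1156) + y(26)/2553 = -347/(-1156) + (5 - 1*26)/2553 = -347*(-1/1156) + (5 - 26)*(1/2553) = 347/1156 - 21*1/2553 = 347/1156 - 7/851 = 287205/983756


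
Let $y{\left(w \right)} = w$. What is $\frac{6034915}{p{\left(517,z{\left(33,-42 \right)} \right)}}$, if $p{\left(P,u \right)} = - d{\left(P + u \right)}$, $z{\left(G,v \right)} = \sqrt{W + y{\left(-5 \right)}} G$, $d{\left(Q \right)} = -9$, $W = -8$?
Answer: $\frac{6034915}{9} \approx 6.7055 \cdot 10^{5}$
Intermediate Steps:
$z{\left(G,v \right)} = i G \sqrt{13}$ ($z{\left(G,v \right)} = \sqrt{-8 - 5} G = \sqrt{-13} G = i \sqrt{13} G = i G \sqrt{13}$)
$p{\left(P,u \right)} = 9$ ($p{\left(P,u \right)} = \left(-1\right) \left(-9\right) = 9$)
$\frac{6034915}{p{\left(517,z{\left(33,-42 \right)} \right)}} = \frac{6034915}{9}$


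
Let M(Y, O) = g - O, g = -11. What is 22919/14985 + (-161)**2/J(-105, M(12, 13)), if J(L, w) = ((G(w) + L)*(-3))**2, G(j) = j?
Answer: 47172616/27707265 ≈ 1.7025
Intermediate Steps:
M(Y, O) = -11 - O
J(L, w) = (-3*L - 3*w)**2 (J(L, w) = ((w + L)*(-3))**2 = ((L + w)*(-3))**2 = (-3*L - 3*w)**2)
22919/14985 + (-161)**2/J(-105, M(12, 13)) = 22919/14985 + (-161)**2/((9*(-105 + (-11 - 1*13))**2)) = 22919*(1/14985) + 25921/((9*(-105 + (-11 - 13))**2)) = 22919/14985 + 25921/((9*(-105 - 24)**2)) = 22919/14985 + 25921/((9*(-129)**2)) = 22919/14985 + 25921/((9*16641)) = 22919/14985 + 25921/149769 = 47172616/27707265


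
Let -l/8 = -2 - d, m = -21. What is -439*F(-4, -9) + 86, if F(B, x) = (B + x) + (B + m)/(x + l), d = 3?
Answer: 190558/31 ≈ 6147.0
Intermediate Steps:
l = 40 (l = -8*(-2 - 1*3) = -8*(-2 - 3) = -8*(-5) = 40)
F(B, x) = B + x + (-21 + B)/(40 + x) (F(B, x) = (B + x) + (B - 21)/(x + 40) = (B + x) + (-21 + B)/(40 + x) = B + x + (-21 + B)/(40 + x))
-439*F(-4, -9) + 86 = -439*(-21 + (-9)² + 40*(-9) + 41*(-4) - 4*(-9))/(40 - 9) + 86 = -439*(-21 + 81 - 360 - 164 + 36)/31 + 86 = -439*(-428)/31 + 86 = -439*(-428/31) + 86 = 187892/31 + 86 = 190558/31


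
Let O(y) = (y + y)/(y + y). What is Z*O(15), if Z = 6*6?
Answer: 36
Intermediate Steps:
Z = 36
O(y) = 1 (O(y) = (2*y)/((2*y)) = (2*y)*(1/(2*y)) = 1)
Z*O(15) = 36*1 = 36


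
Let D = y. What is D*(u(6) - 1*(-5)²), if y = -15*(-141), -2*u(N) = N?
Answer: -59220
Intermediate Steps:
u(N) = -N/2
y = 2115
D = 2115
D*(u(6) - 1*(-5)²) = 2115*(-½*6 - 1*(-5)²) = 2115*(-3 - 1*25) = 2115*(-3 - 25) = 2115*(-28) = -59220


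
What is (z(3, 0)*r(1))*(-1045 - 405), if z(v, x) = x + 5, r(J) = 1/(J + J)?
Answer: -3625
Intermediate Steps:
r(J) = 1/(2*J)
z(v, x) = 5 + x
(z(3, 0)*r(1))*(-1045 - 405) = ((5 + 0)*((1/2)/1))*(-1045 - 405) = (5*((1/2)*1))*(-1450) = (5*(1/2))*(-1450) = (5/2)*(-1450) = -3625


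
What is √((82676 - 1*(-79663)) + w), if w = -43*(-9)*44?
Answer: √179367 ≈ 423.52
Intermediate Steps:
w = 17028 (w = 387*44 = 17028)
√((82676 - 1*(-79663)) + w) = √((82676 - 1*(-79663)) + 17028) = √((82676 + 79663) + 17028) = √(162339 + 17028) = √179367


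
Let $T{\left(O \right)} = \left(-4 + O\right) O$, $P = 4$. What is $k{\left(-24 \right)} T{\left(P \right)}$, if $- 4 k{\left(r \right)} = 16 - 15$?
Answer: $0$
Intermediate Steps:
$T{\left(O \right)} = O \left(-4 + O\right)$
$k{\left(r \right)} = - \frac{1}{4}$ ($k{\left(r \right)} = - \frac{16 - 15}{4} = \left(- \frac{1}{4}\right) 1 = - \frac{1}{4}$)
$k{\left(-24 \right)} T{\left(P \right)} = - \frac{4 \left(-4 + 4\right)}{4} = - \frac{4 \cdot 0}{4} = \left(- \frac{1}{4}\right) 0 = 0$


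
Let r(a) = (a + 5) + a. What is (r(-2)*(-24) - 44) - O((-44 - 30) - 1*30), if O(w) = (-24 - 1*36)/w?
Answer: -1783/26 ≈ -68.577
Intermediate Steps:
r(a) = 5 + 2*a (r(a) = (5 + a) + a = 5 + 2*a)
O(w) = -60/w (O(w) = (-24 - 36)/w = -60/w)
(r(-2)*(-24) - 44) - O((-44 - 30) - 1*30) = ((5 + 2*(-2))*(-24) - 44) - (-60)/((-44 - 30) - 1*30) = ((5 - 4)*(-24) - 44) - (-60)/(-74 - 30) = (1*(-24) - 44) - (-60)/(-104) = (-24 - 44) - (-60)*(-1)/104 = -68 - 1*15/26 = -68 - 15/26 = -1783/26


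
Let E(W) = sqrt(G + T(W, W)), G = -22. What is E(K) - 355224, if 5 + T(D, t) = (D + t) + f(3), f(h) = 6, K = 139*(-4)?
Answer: -355224 + I*sqrt(1133) ≈ -3.5522e+5 + 33.66*I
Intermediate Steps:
K = -556
T(D, t) = 1 + D + t (T(D, t) = -5 + ((D + t) + 6) = -5 + (6 + D + t) = 1 + D + t)
E(W) = sqrt(-21 + 2*W) (E(W) = sqrt(-22 + (1 + W + W)) = sqrt(-22 + (1 + 2*W)) = sqrt(-21 + 2*W))
E(K) - 355224 = sqrt(-21 + 2*(-556)) - 355224 = sqrt(-21 - 1112) - 355224 = sqrt(-1133) - 355224 = I*sqrt(1133) - 355224 = -355224 + I*sqrt(1133)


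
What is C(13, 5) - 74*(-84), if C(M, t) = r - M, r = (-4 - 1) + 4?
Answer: 6202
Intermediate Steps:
r = -1 (r = -5 + 4 = -1)
C(M, t) = -1 - M
C(13, 5) - 74*(-84) = (-1 - 1*13) - 74*(-84) = (-1 - 13) + 6216 = -14 + 6216 = 6202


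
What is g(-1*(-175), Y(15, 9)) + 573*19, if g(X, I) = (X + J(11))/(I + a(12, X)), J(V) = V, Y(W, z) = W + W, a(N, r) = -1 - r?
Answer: 794658/73 ≈ 10886.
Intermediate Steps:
Y(W, z) = 2*W
g(X, I) = (11 + X)/(-1 + I - X) (g(X, I) = (X + 11)/(I + (-1 - X)) = (11 + X)/(-1 + I - X))
g(-1*(-175), Y(15, 9)) + 573*19 = (11 - 1*(-175))/(-1 + 2*15 - (-1)*(-175)) + 573*19 = (11 + 175)/(-1 + 30 - 1*175) + 10887 = 186/(-1 + 30 - 175) + 10887 = 186/(-146) + 10887 = -1/146*186 + 10887 = -93/73 + 10887 = 794658/73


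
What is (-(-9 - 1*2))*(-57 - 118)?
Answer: -1925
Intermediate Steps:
(-(-9 - 1*2))*(-57 - 118) = -(-9 - 2)*(-175) = -1*(-11)*(-175) = 11*(-175) = -1925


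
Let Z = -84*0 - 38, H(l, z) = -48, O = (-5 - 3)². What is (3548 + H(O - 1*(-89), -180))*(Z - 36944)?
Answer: -129437000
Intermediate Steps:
O = 64 (O = (-8)² = 64)
Z = -38 (Z = 0 - 38 = -38)
(3548 + H(O - 1*(-89), -180))*(Z - 36944) = (3548 - 48)*(-38 - 36944) = 3500*(-36982) = -129437000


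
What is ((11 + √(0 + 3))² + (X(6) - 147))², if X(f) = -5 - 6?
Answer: 2608 - 1496*√3 ≈ 16.852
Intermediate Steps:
X(f) = -11
((11 + √(0 + 3))² + (X(6) - 147))² = ((11 + √(0 + 3))² + (-11 - 147))² = ((11 + √3)² - 158)² = (-158 + (11 + √3)²)²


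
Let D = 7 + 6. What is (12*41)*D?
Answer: 6396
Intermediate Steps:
D = 13
(12*41)*D = (12*41)*13 = 492*13 = 6396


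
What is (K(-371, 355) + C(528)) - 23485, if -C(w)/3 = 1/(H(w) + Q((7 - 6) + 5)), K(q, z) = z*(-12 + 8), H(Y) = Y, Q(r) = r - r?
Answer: -4383281/176 ≈ -24905.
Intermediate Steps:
Q(r) = 0
K(q, z) = -4*z (K(q, z) = z*(-4) = -4*z)
C(w) = -3/w (C(w) = -3/(w + 0) = -3/w)
(K(-371, 355) + C(528)) - 23485 = (-4*355 - 3/528) - 23485 = (-1420 - 3*1/528) - 23485 = (-1420 - 1/176) - 23485 = -249921/176 - 23485 = -4383281/176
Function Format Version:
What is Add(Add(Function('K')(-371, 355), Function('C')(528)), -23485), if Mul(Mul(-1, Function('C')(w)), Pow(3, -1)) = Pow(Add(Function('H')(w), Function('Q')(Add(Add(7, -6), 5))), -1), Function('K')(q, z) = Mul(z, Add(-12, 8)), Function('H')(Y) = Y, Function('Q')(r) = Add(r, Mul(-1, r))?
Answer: Rational(-4383281, 176) ≈ -24905.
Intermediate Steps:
Function('Q')(r) = 0
Function('K')(q, z) = Mul(-4, z) (Function('K')(q, z) = Mul(z, -4) = Mul(-4, z))
Function('C')(w) = Mul(-3, Pow(w, -1)) (Function('C')(w) = Mul(-3, Pow(Add(w, 0), -1)) = Mul(-3, Pow(w, -1)))
Add(Add(Function('K')(-371, 355), Function('C')(528)), -23485) = Add(Add(Mul(-4, 355), Mul(-3, Pow(528, -1))), -23485) = Add(Add(-1420, Mul(-3, Rational(1, 528))), -23485) = Add(Add(-1420, Rational(-1, 176)), -23485) = Add(Rational(-249921, 176), -23485) = Rational(-4383281, 176)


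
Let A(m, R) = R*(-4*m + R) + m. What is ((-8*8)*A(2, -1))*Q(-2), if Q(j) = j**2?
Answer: -2816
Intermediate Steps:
A(m, R) = m + R*(R - 4*m) (A(m, R) = R*(R - 4*m) + m = m + R*(R - 4*m))
((-8*8)*A(2, -1))*Q(-2) = ((-8*8)*(2 + (-1)**2 - 4*(-1)*2))*(-2)**2 = -64*(2 + 1 + 8)*4 = -64*11*4 = -704*4 = -2816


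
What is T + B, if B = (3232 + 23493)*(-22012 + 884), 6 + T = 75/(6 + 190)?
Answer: -110670577901/196 ≈ -5.6465e+8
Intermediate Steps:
T = -1101/196 (T = -6 + 75/(6 + 190) = -6 + 75/196 = -1101/196 ≈ -5.6173)
B = -564645800 (B = 26725*(-21128) = -564645800)
T + B = -1101/196 - 564645800 = -110670577901/196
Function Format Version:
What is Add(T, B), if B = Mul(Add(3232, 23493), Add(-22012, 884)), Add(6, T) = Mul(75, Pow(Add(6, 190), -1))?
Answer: Rational(-110670577901, 196) ≈ -5.6465e+8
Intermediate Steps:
T = Rational(-1101, 196) (T = Add(-6, Mul(75, Pow(Add(6, 190), -1))) = Add(-6, Mul(75, Pow(196, -1))) = Add(-6, Mul(75, Rational(1, 196))) = Add(-6, Rational(75, 196)) = Rational(-1101, 196) ≈ -5.6173)
B = -564645800 (B = Mul(26725, -21128) = -564645800)
Add(T, B) = Add(Rational(-1101, 196), -564645800) = Rational(-110670577901, 196)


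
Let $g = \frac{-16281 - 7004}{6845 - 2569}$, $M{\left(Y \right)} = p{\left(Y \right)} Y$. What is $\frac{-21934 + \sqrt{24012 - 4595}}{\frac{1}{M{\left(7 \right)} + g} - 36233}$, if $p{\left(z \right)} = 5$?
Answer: $\frac{2771909250}{4578941099} - \frac{126375 \sqrt{19417}}{4578941099} \approx 0.60151$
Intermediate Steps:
$M{\left(Y \right)} = 5 Y$
$g = - \frac{23285}{4276} \approx -5.4455$
$\frac{-21934 + \sqrt{24012 - 4595}}{\frac{1}{M{\left(7 \right)} + g} - 36233} = \frac{-21934 + \sqrt{24012 - 4595}}{\frac{1}{5 \cdot 7 - \frac{23285}{4276}} - 36233} = \frac{-21934 + \sqrt{19417}}{\frac{1}{35 - \frac{23285}{4276}} - 36233} = \frac{-21934 + \sqrt{19417}}{\frac{1}{\frac{126375}{4276}} - 36233} = \frac{-21934 + \sqrt{19417}}{\frac{4276}{126375} - 36233} = \frac{-21934 + \sqrt{19417}}{- \frac{4578941099}{126375}} = \left(-21934 + \sqrt{19417}\right) \left(- \frac{126375}{4578941099}\right) = \frac{2771909250}{4578941099} - \frac{126375 \sqrt{19417}}{4578941099}$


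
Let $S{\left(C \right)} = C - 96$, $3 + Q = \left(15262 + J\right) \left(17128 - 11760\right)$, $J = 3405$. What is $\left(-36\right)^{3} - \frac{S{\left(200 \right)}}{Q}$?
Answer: $- \frac{4675138959272}{100204453} \approx -46656.0$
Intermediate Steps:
$Q = 100204453$ ($Q = -3 + \left(15262 + 3405\right) \left(17128 - 11760\right) = -3 + 18667 \cdot 5368 = -3 + 100204456 = 100204453$)
$S{\left(C \right)} = -96 + C$ ($S{\left(C \right)} = C - 96 = -96 + C$)
$\left(-36\right)^{3} - \frac{S{\left(200 \right)}}{Q} = \left(-36\right)^{3} - \frac{-96 + 200}{100204453} = -46656 - 104 \cdot \frac{1}{100204453} = -46656 - \frac{104}{100204453} = - \frac{4675138959272}{100204453}$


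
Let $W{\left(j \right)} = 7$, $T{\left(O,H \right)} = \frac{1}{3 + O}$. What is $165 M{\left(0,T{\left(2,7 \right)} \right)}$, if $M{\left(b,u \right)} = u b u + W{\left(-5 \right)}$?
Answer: $1155$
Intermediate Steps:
$M{\left(b,u \right)} = 7 + b u^{2}$ ($M{\left(b,u \right)} = u b u + 7 = b u u + 7 = b u^{2} + 7 = 7 + b u^{2}$)
$165 M{\left(0,T{\left(2,7 \right)} \right)} = 165 \left(7 + 0 \left(\frac{1}{3 + 2}\right)^{2}\right) = 165 \left(7 + 0 \left(\frac{1}{5}\right)^{2}\right) = 165 \left(7 + \frac{0}{25}\right) = 165 \left(7 + 0 \cdot \frac{1}{25}\right) = 165 \left(7 + 0\right) = 165 \cdot 7 = 1155$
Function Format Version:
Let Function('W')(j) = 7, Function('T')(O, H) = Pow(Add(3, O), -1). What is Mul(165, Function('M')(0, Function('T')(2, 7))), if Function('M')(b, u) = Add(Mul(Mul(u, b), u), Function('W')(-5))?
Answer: 1155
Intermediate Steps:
Function('M')(b, u) = Add(7, Mul(b, Pow(u, 2))) (Function('M')(b, u) = Add(Mul(Mul(u, b), u), 7) = Add(Mul(Mul(b, u), u), 7) = Add(Mul(b, Pow(u, 2)), 7) = Add(7, Mul(b, Pow(u, 2))))
Mul(165, Function('M')(0, Function('T')(2, 7))) = Mul(165, Add(7, Mul(0, Pow(Pow(Add(3, 2), -1), 2)))) = Mul(165, Add(7, Mul(0, Pow(Pow(5, -1), 2)))) = Mul(165, Add(7, Mul(0, Pow(Rational(1, 5), 2)))) = Mul(165, Add(7, Mul(0, Rational(1, 25)))) = Mul(165, Add(7, 0)) = Mul(165, 7) = 1155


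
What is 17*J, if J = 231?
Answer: 3927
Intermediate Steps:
17*J = 17*231 = 3927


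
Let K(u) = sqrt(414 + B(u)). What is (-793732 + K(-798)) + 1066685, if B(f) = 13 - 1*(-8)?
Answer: 272953 + sqrt(435) ≈ 2.7297e+5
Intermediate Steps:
B(f) = 21 (B(f) = 13 + 8 = 21)
K(u) = sqrt(435) (K(u) = sqrt(414 + 21) = sqrt(435))
(-793732 + K(-798)) + 1066685 = (-793732 + sqrt(435)) + 1066685 = 272953 + sqrt(435)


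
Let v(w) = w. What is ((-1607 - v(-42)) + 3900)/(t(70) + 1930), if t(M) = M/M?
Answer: 2335/1931 ≈ 1.2092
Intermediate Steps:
t(M) = 1
((-1607 - v(-42)) + 3900)/(t(70) + 1930) = ((-1607 - 1*(-42)) + 3900)/(1 + 1930) = ((-1607 + 42) + 3900)/1931 = (-1565 + 3900)*(1/1931) = 2335*(1/1931) = 2335/1931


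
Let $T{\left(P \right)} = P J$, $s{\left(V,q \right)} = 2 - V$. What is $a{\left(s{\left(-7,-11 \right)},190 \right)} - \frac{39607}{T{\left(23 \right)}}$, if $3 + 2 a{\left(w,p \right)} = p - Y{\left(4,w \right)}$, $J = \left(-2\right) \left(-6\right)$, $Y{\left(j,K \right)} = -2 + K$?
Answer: $- \frac{14767}{276} \approx -53.504$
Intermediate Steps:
$J = 12$
$a{\left(w,p \right)} = - \frac{1}{2} + \frac{p}{2} - \frac{w}{2}$ ($a{\left(w,p \right)} = - \frac{3}{2} + \frac{p - \left(-2 + w\right)}{2} = - \frac{3}{2} + \frac{2 + p - w}{2} = - \frac{3}{2} + \left(1 + \frac{p}{2} - \frac{w}{2}\right) = - \frac{1}{2} + \frac{p}{2} - \frac{w}{2}$)
$T{\left(P \right)} = 12 P$ ($T{\left(P \right)} = P 12 = 12 P$)
$a{\left(s{\left(-7,-11 \right)},190 \right)} - \frac{39607}{T{\left(23 \right)}} = \left(- \frac{1}{2} + \frac{1}{2} \cdot 190 - \frac{2 - -7}{2}\right) - \frac{39607}{12 \cdot 23} = \left(- \frac{1}{2} + 95 - \frac{2 + 7}{2}\right) - \frac{39607}{276} = \left(- \frac{1}{2} + 95 - \frac{9}{2}\right) - 39607 \cdot \frac{1}{276} = \left(- \frac{1}{2} + 95 - \frac{9}{2}\right) - \frac{39607}{276} = 90 - \frac{39607}{276} = - \frac{14767}{276}$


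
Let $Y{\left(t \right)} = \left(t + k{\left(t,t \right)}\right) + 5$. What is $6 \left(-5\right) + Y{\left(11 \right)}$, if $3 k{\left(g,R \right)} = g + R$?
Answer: $- \frac{20}{3} \approx -6.6667$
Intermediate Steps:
$k{\left(g,R \right)} = \frac{R}{3} + \frac{g}{3}$ ($k{\left(g,R \right)} = \frac{g + R}{3} = \frac{R + g}{3} = \frac{R}{3} + \frac{g}{3}$)
$Y{\left(t \right)} = 5 + \frac{5 t}{3}$ ($Y{\left(t \right)} = \left(t + \left(\frac{t}{3} + \frac{t}{3}\right)\right) + 5 = \left(t + \frac{2 t}{3}\right) + 5 = \frac{5 t}{3} + 5 = 5 + \frac{5 t}{3}$)
$6 \left(-5\right) + Y{\left(11 \right)} = 6 \left(-5\right) + \left(5 + \frac{5}{3} \cdot 11\right) = -30 + \left(5 + \frac{55}{3}\right) = -30 + \frac{70}{3} = - \frac{20}{3}$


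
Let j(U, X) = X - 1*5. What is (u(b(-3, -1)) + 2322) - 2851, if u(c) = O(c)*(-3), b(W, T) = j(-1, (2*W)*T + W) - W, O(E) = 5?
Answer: -544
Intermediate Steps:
j(U, X) = -5 + X (j(U, X) = X - 5 = -5 + X)
b(W, T) = -5 + 2*T*W (b(W, T) = (-5 + ((2*W)*T + W)) - W = (-5 + (2*T*W + W)) - W = (-5 + (W + 2*T*W)) - W = (-5 + W + 2*T*W) - W = -5 + 2*T*W)
u(c) = -15 (u(c) = 5*(-3) = -15)
(u(b(-3, -1)) + 2322) - 2851 = (-15 + 2322) - 2851 = 2307 - 2851 = -544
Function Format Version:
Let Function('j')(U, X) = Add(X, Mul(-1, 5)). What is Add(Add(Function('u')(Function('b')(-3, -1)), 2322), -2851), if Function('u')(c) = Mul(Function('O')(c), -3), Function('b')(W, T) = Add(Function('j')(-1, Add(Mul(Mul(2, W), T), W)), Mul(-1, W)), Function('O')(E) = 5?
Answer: -544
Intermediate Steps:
Function('j')(U, X) = Add(-5, X) (Function('j')(U, X) = Add(X, -5) = Add(-5, X))
Function('b')(W, T) = Add(-5, Mul(2, T, W)) (Function('b')(W, T) = Add(Add(-5, Add(Mul(Mul(2, W), T), W)), Mul(-1, W)) = Add(Add(-5, Add(Mul(2, T, W), W)), Mul(-1, W)) = Add(Add(-5, Add(W, Mul(2, T, W))), Mul(-1, W)) = Add(Add(-5, W, Mul(2, T, W)), Mul(-1, W)) = Add(-5, Mul(2, T, W)))
Function('u')(c) = -15 (Function('u')(c) = Mul(5, -3) = -15)
Add(Add(Function('u')(Function('b')(-3, -1)), 2322), -2851) = Add(Add(-15, 2322), -2851) = Add(2307, -2851) = -544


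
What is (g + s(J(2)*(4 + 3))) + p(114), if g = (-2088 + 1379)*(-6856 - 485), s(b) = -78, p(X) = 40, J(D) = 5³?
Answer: 5204731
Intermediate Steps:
J(D) = 125
g = 5204769 (g = -709*(-7341) = 5204769)
(g + s(J(2)*(4 + 3))) + p(114) = (5204769 - 78) + 40 = 5204691 + 40 = 5204731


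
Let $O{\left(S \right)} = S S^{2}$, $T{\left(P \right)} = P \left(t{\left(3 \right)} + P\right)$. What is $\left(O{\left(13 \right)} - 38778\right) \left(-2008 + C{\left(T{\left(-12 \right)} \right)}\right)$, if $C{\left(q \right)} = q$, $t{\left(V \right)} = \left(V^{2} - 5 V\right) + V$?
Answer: $66870068$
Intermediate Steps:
$t{\left(V \right)} = V^{2} - 4 V$
$T{\left(P \right)} = P \left(-3 + P\right)$ ($T{\left(P \right)} = P \left(3 \left(-4 + 3\right) + P\right) = P \left(3 \left(-1\right) + P\right) = P \left(-3 + P\right)$)
$O{\left(S \right)} = S^{3}$
$\left(O{\left(13 \right)} - 38778\right) \left(-2008 + C{\left(T{\left(-12 \right)} \right)}\right) = \left(13^{3} - 38778\right) \left(-2008 - 12 \left(-3 - 12\right)\right) = \left(2197 - 38778\right) \left(-2008 - -180\right) = - 36581 \left(-2008 + 180\right) = \left(-36581\right) \left(-1828\right) = 66870068$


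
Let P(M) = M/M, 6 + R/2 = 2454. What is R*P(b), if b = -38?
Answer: 4896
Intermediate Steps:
R = 4896 (R = -12 + 2*2454 = -12 + 4908 = 4896)
P(M) = 1
R*P(b) = 4896*1 = 4896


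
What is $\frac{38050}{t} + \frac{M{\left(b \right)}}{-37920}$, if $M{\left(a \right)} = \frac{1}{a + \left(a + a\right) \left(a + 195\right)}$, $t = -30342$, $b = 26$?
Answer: $- \frac{213061736389}{169900635840} \approx -1.254$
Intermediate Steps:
$M{\left(a \right)} = \frac{1}{a + 2 a \left(195 + a\right)}$
$\frac{38050}{t} + \frac{M{\left(b \right)}}{-37920} = \frac{38050}{-30342} + \frac{\frac{1}{26} \frac{1}{391 + 2 \cdot 26}}{-37920} = 38050 \left(- \frac{1}{30342}\right) + \frac{1}{26 \left(391 + 52\right)} \left(- \frac{1}{37920}\right) = - \frac{19025}{15171} + \frac{1}{26 \cdot 443} \left(- \frac{1}{37920}\right) = - \frac{19025}{15171} + \frac{1}{26} \cdot \frac{1}{443} \left(- \frac{1}{37920}\right) = - \frac{19025}{15171} + \frac{1}{11518} \left(- \frac{1}{37920}\right) = - \frac{19025}{15171} - \frac{1}{436762560} = - \frac{213061736389}{169900635840}$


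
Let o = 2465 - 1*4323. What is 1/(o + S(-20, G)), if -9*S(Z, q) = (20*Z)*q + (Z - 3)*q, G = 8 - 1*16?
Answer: -1/2234 ≈ -0.00044763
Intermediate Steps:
G = -8 (G = 8 - 16 = -8)
S(Z, q) = -20*Z*q/9 - q*(-3 + Z)/9 (S(Z, q) = -((20*Z)*q + (Z - 3)*q)/9 = -(20*Z*q + (-3 + Z)*q)/9 = -(20*Z*q + q*(-3 + Z))/9 = -(q*(-3 + Z) + 20*Z*q)/9 = -20*Z*q/9 - q*(-3 + Z)/9)
o = -1858 (o = 2465 - 4323 = -1858)
1/(o + S(-20, G)) = 1/(-1858 + (⅓)*(-8)*(1 - 7*(-20))) = 1/(-1858 + (⅓)*(-8)*(1 + 140)) = 1/(-1858 + (⅓)*(-8)*141) = 1/(-1858 - 376) = 1/(-2234) = -1/2234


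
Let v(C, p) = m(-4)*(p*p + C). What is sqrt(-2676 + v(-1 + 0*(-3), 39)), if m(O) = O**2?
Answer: 2*sqrt(5411) ≈ 147.12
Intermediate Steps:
v(C, p) = 16*C + 16*p**2 (v(C, p) = (-4)**2*(p*p + C) = 16*(p**2 + C) = 16*(C + p**2) = 16*C + 16*p**2)
sqrt(-2676 + v(-1 + 0*(-3), 39)) = sqrt(-2676 + (16*(-1 + 0*(-3)) + 16*39**2)) = sqrt(-2676 + (16*(-1 + 0) + 16*1521)) = sqrt(-2676 + (16*(-1) + 24336)) = sqrt(-2676 + (-16 + 24336)) = sqrt(-2676 + 24320) = sqrt(21644) = 2*sqrt(5411)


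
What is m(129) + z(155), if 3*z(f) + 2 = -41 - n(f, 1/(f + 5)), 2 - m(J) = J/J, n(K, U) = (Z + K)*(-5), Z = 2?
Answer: 745/3 ≈ 248.33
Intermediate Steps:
n(K, U) = -10 - 5*K (n(K, U) = (2 + K)*(-5) = -10 - 5*K)
m(J) = 1 (m(J) = 2 - J/J = 2 - 1*1 = 2 - 1 = 1)
z(f) = -11 + 5*f/3 (z(f) = -2/3 + (-41 - (-10 - 5*f))/3 = -2/3 + (-41 + (10 + 5*f))/3 = -2/3 + (-31 + 5*f)/3 = -2/3 + (-31/3 + 5*f/3) = -11 + 5*f/3)
m(129) + z(155) = 1 + (-11 + (5/3)*155) = 1 + (-11 + 775/3) = 1 + 742/3 = 745/3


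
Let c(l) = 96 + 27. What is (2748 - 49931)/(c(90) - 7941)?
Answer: 47183/7818 ≈ 6.0352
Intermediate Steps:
c(l) = 123
(2748 - 49931)/(c(90) - 7941) = (2748 - 49931)/(123 - 7941) = -47183/(-7818) = -47183*(-1/7818) = 47183/7818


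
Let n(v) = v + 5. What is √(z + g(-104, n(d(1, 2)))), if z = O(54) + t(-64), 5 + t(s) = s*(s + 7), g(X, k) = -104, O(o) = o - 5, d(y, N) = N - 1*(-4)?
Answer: 2*√897 ≈ 59.900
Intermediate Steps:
d(y, N) = 4 + N (d(y, N) = N + 4 = 4 + N)
n(v) = 5 + v
O(o) = -5 + o
t(s) = -5 + s*(7 + s) (t(s) = -5 + s*(s + 7) = -5 + s*(7 + s))
z = 3692 (z = (-5 + 54) + (-5 + (-64)² + 7*(-64)) = 49 + (-5 + 4096 - 448) = 49 + 3643 = 3692)
√(z + g(-104, n(d(1, 2)))) = √(3692 - 104) = √3588 = 2*√897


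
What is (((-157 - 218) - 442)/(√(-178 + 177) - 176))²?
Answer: 667489/(176 - I)² ≈ 21.547 + 0.24485*I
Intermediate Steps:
(((-157 - 218) - 442)/(√(-178 + 177) - 176))² = ((-375 - 442)/(√(-1) - 176))² = (-817/(I - 176))² = (-817*(-176 - I)/30977)² = 667489*(-176 - I)²/959574529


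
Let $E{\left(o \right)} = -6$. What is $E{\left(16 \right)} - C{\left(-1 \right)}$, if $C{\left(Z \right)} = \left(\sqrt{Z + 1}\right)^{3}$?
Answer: $-6$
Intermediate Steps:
$C{\left(Z \right)} = \left(1 + Z\right)^{\frac{3}{2}}$ ($C{\left(Z \right)} = \left(\sqrt{1 + Z}\right)^{3} = \left(1 + Z\right)^{\frac{3}{2}}$)
$E{\left(16 \right)} - C{\left(-1 \right)} = -6 - \left(1 - 1\right)^{\frac{3}{2}} = -6 - 0^{\frac{3}{2}} = -6 - 0 = -6 + 0 = -6$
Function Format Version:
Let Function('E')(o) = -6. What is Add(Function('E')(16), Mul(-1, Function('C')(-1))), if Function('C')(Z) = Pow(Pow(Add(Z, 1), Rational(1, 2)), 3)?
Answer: -6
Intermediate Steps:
Function('C')(Z) = Pow(Add(1, Z), Rational(3, 2)) (Function('C')(Z) = Pow(Pow(Add(1, Z), Rational(1, 2)), 3) = Pow(Add(1, Z), Rational(3, 2)))
Add(Function('E')(16), Mul(-1, Function('C')(-1))) = Add(-6, Mul(-1, Pow(Add(1, -1), Rational(3, 2)))) = Add(-6, Mul(-1, Pow(0, Rational(3, 2)))) = Add(-6, Mul(-1, 0)) = Add(-6, 0) = -6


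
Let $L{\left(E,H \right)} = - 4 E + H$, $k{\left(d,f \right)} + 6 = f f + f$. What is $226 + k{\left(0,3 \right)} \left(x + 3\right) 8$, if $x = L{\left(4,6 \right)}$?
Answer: $-110$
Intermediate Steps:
$k{\left(d,f \right)} = -6 + f + f^{2}$ ($k{\left(d,f \right)} = -6 + \left(f f + f\right) = -6 + \left(f^{2} + f\right) = -6 + \left(f + f^{2}\right) = -6 + f + f^{2}$)
$L{\left(E,H \right)} = H - 4 E$
$x = -10$ ($x = 6 - 16 = -10$)
$226 + k{\left(0,3 \right)} \left(x + 3\right) 8 = 226 + \left(-6 + 3 + 3^{2}\right) \left(-10 + 3\right) 8 = 226 + \left(-6 + 3 + 9\right) \left(-7\right) 8 = 226 + 6 \left(-7\right) 8 = 226 - 336 = -110$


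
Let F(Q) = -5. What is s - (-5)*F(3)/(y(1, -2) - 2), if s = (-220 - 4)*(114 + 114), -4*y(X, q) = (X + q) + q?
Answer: -51052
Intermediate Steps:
y(X, q) = -q/2 - X/4 (y(X, q) = -((X + q) + q)/4 = -(X + 2*q)/4 = -q/2 - X/4)
s = -51072 (s = -224*228 = -51072)
s - (-5)*F(3)/(y(1, -2) - 2) = -51072 - (-5)*(-5/((-½*(-2) - ¼*1) - 2)) = -51072 - (-5)*(-5/((1 - ¼) - 2)) = -51072 - (-5)*(-5/(¾ - 2)) = -51072 - (-5)*(-5/(-5/4)) = -51072 - (-5)*(-5*(-⅘)) = -51072 - (-5)*4 = -51072 - 1*(-20) = -51072 + 20 = -51052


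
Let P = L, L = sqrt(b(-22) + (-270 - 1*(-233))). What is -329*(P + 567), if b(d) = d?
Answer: -186543 - 329*I*sqrt(59) ≈ -1.8654e+5 - 2527.1*I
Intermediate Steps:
L = I*sqrt(59) (L = sqrt(-22 + (-270 - 1*(-233))) = sqrt(-22 + (-270 + 233)) = sqrt(-22 - 37) = sqrt(-59) = I*sqrt(59) ≈ 7.6811*I)
P = I*sqrt(59) ≈ 7.6811*I
-329*(P + 567) = -329*(I*sqrt(59) + 567) = -329*(567 + I*sqrt(59)) = -186543 - 329*I*sqrt(59)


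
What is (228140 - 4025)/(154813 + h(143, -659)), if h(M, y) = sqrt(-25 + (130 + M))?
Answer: 34695915495/23967064721 - 448230*sqrt(62)/23967064721 ≈ 1.4475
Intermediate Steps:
h(M, y) = sqrt(105 + M)
(228140 - 4025)/(154813 + h(143, -659)) = (228140 - 4025)/(154813 + sqrt(105 + 143)) = 224115/(154813 + sqrt(248)) = 224115/(154813 + 2*sqrt(62))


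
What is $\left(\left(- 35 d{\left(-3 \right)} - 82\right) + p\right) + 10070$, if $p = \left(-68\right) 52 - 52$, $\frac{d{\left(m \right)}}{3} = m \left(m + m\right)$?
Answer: $4510$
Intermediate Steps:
$d{\left(m \right)} = 6 m^{2}$ ($d{\left(m \right)} = 3 m \left(m + m\right) = 3 m 2 m = 3 \cdot 2 m^{2} = 6 m^{2}$)
$p = -3588$ ($p = -3536 - 52 = -3588$)
$\left(\left(- 35 d{\left(-3 \right)} - 82\right) + p\right) + 10070 = \left(\left(- 35 \cdot 6 \left(-3\right)^{2} - 82\right) - 3588\right) + 10070 = \left(\left(- 35 \cdot 6 \cdot 9 - 82\right) - 3588\right) + 10070 = \left(\left(\left(-35\right) 54 - 82\right) - 3588\right) + 10070 = \left(\left(-1890 - 82\right) - 3588\right) + 10070 = \left(-1972 - 3588\right) + 10070 = -5560 + 10070 = 4510$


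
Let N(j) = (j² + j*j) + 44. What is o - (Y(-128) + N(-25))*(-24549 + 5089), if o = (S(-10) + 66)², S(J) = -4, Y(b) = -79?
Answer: 23647744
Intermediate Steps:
N(j) = 44 + 2*j² (N(j) = (j² + j²) + 44 = 2*j² + 44 = 44 + 2*j²)
o = 3844 (o = (-4 + 66)² = 62² = 3844)
o - (Y(-128) + N(-25))*(-24549 + 5089) = 3844 - (-79 + (44 + 2*(-25)²))*(-24549 + 5089) = 3844 - (-79 + (44 + 2*625))*(-19460) = 3844 - (-79 + (44 + 1250))*(-19460) = 3844 - (-79 + 1294)*(-19460) = 3844 - 1215*(-19460) = 3844 - 1*(-23643900) = 3844 + 23643900 = 23647744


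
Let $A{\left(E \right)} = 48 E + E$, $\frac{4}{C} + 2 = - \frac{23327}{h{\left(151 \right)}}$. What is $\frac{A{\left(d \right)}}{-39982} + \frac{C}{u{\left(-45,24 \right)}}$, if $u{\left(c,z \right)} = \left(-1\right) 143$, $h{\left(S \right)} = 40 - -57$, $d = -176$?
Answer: $\frac{14511181444}{67239788473} \approx 0.21581$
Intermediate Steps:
$h{\left(S \right)} = 97$ ($h{\left(S \right)} = 40 + 57 = 97$)
$C = - \frac{388}{23521}$ ($C = \frac{4}{-2 - \frac{23327}{97}} = \frac{4}{- \frac{23521}{97}} = 4 \left(- \frac{97}{23521}\right) = - \frac{388}{23521} \approx -0.016496$)
$u{\left(c,z \right)} = -143$
$A{\left(E \right)} = 49 E$
$\frac{A{\left(d \right)}}{-39982} + \frac{C}{u{\left(-45,24 \right)}} = \frac{49 \left(-176\right)}{-39982} - \frac{388}{23521 \left(-143\right)} = \left(-8624\right) \left(- \frac{1}{39982}\right) - - \frac{388}{3363503} = \frac{4312}{19991} + \frac{388}{3363503} = \frac{14511181444}{67239788473}$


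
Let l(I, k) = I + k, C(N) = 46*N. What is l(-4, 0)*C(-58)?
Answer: 10672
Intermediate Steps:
l(-4, 0)*C(-58) = (-4 + 0)*(46*(-58)) = -4*(-2668) = 10672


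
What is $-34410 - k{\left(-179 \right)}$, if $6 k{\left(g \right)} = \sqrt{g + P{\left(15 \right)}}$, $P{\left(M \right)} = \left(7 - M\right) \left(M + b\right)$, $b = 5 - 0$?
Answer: $-34410 - \frac{i \sqrt{339}}{6} \approx -34410.0 - 3.0687 i$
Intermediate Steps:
$b = 5$ ($b = 5 + 0 = 5$)
$P{\left(M \right)} = \left(5 + M\right) \left(7 - M\right)$ ($P{\left(M \right)} = \left(7 - M\right) \left(M + 5\right) = \left(7 - M\right) \left(5 + M\right) = \left(5 + M\right) \left(7 - M\right)$)
$k{\left(g \right)} = \frac{\sqrt{-160 + g}}{6}$ ($k{\left(g \right)} = \frac{\sqrt{g + \left(35 - 15^{2} + 2 \cdot 15\right)}}{6} = \frac{\sqrt{g + \left(35 - 225 + 30\right)}}{6} = \frac{\sqrt{g - 160}}{6} = \frac{\sqrt{-160 + g}}{6}$)
$-34410 - k{\left(-179 \right)} = -34410 - \frac{\sqrt{-160 - 179}}{6} = -34410 - \frac{\sqrt{-339}}{6} = -34410 - \frac{i \sqrt{339}}{6}$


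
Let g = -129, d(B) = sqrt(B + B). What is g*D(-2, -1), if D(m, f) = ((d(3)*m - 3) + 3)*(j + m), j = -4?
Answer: -1548*sqrt(6) ≈ -3791.8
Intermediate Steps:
d(B) = sqrt(2)*sqrt(B) (d(B) = sqrt(2*B) = sqrt(2)*sqrt(B))
D(m, f) = m*sqrt(6)*(-4 + m) (D(m, f) = (((sqrt(2)*sqrt(3))*m - 3) + 3)*(-4 + m) = ((sqrt(6)*m - 3) + 3)*(-4 + m) = ((m*sqrt(6) - 3) + 3)*(-4 + m) = ((-3 + m*sqrt(6)) + 3)*(-4 + m) = (m*sqrt(6))*(-4 + m) = m*sqrt(6)*(-4 + m))
g*D(-2, -1) = -(-258)*sqrt(6)*(-4 - 2) = -(-258)*sqrt(6)*(-6) = -1548*sqrt(6)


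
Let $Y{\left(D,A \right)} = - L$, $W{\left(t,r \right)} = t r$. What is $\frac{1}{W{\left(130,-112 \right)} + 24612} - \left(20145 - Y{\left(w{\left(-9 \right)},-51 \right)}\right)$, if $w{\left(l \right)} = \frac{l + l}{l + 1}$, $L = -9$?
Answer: $- \frac{202407071}{10052} \approx -20136.0$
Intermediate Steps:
$W{\left(t,r \right)} = r t$
$w{\left(l \right)} = \frac{2 l}{1 + l}$
$Y{\left(D,A \right)} = 9$ ($Y{\left(D,A \right)} = \left(-1\right) \left(-9\right) = 9$)
$\frac{1}{W{\left(130,-112 \right)} + 24612} - \left(20145 - Y{\left(w{\left(-9 \right)},-51 \right)}\right) = \frac{1}{\left(-112\right) 130 + 24612} - \left(20145 - 9\right) = \frac{1}{-14560 + 24612} - \left(20145 - 9\right) = \frac{1}{10052} - 20136 = - \frac{202407071}{10052}$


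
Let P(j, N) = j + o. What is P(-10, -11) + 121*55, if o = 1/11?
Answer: 73096/11 ≈ 6645.1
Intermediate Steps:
o = 1/11 ≈ 0.090909
P(j, N) = 1/11 + j (P(j, N) = j + 1/11 = 1/11 + j)
P(-10, -11) + 121*55 = (1/11 - 10) + 121*55 = -109/11 + 6655 = 73096/11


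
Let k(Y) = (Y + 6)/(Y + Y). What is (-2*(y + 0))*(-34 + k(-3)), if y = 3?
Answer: 207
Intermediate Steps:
k(Y) = (6 + Y)/(2*Y) (k(Y) = (6 + Y)/((2*Y)) = (6 + Y)*(1/(2*Y)) = (6 + Y)/(2*Y))
(-2*(y + 0))*(-34 + k(-3)) = (-2*(3 + 0))*(-34 + (1/2)*(6 - 3)/(-3)) = (-2*3)*(-34 + (1/2)*(-1/3)*3) = -6*(-34 - 1/2) = -6*(-69/2) = 207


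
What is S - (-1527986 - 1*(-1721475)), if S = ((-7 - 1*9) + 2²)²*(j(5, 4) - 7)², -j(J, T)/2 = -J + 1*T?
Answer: -189889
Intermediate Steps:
j(J, T) = -2*T + 2*J (j(J, T) = -2*(-J + 1*T) = -2*(-J + T) = -2*(T - J) = -2*T + 2*J)
S = 3600 (S = ((-7 - 1*9) + 2²)²*((-2*4 + 2*5) - 7)² = ((-7 - 9) + 4)²*((-8 + 10) - 7)² = (-16 + 4)²*(2 - 7)² = (-12)²*(-5)² = 144*25 = 3600)
S - (-1527986 - 1*(-1721475)) = 3600 - (-1527986 - 1*(-1721475)) = 3600 - (-1527986 + 1721475) = 3600 - 1*193489 = 3600 - 193489 = -189889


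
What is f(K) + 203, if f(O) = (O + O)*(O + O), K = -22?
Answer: 2139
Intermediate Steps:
f(O) = 4*O**2 (f(O) = (2*O)*(2*O) = 4*O**2)
f(K) + 203 = 4*(-22)**2 + 203 = 4*484 + 203 = 1936 + 203 = 2139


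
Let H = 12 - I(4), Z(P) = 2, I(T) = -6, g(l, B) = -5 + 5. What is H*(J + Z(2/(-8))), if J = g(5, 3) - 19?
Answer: -306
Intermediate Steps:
g(l, B) = 0
J = -19 (J = 0 - 19 = -19)
H = 18 (H = 12 - 1*(-6) = 12 + 6 = 18)
H*(J + Z(2/(-8))) = 18*(-19 + 2) = 18*(-17) = -306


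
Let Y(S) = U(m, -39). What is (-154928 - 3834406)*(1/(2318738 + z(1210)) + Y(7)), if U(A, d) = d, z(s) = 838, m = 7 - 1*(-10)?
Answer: 60148161450607/386596 ≈ 1.5558e+8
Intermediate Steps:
m = 17 (m = 7 + 10 = 17)
Y(S) = -39
(-154928 - 3834406)*(1/(2318738 + z(1210)) + Y(7)) = (-154928 - 3834406)*(1/(2318738 + 838) - 39) = -3989334*(1/2319576 - 39) = -3989334*(-90463463/2319576) = 60148161450607/386596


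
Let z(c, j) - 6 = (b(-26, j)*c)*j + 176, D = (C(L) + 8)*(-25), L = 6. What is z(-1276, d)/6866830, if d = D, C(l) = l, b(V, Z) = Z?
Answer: -78154909/3433415 ≈ -22.763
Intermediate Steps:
D = -350 (D = (6 + 8)*(-25) = 14*(-25) = -350)
d = -350
z(c, j) = 182 + c*j² (z(c, j) = 6 + ((j*c)*j + 176) = 6 + ((c*j)*j + 176) = 6 + (c*j² + 176) = 6 + (176 + c*j²) = 182 + c*j²)
z(-1276, d)/6866830 = (182 - 1276*(-350)²)/6866830 = (182 - 1276*122500)*(1/6866830) = (182 - 156310000)*(1/6866830) = -156309818*1/6866830 = -78154909/3433415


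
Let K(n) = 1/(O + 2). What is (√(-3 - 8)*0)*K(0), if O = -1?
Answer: 0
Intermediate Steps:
K(n) = 1 (K(n) = 1/(-1 + 2) = 1/1 = 1)
(√(-3 - 8)*0)*K(0) = (√(-3 - 8)*0)*1 = (√(-11)*0)*1 = ((I*√11)*0)*1 = 0*1 = 0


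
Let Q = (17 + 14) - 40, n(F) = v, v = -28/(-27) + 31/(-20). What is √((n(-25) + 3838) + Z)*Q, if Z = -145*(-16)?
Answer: -√49875645/10 ≈ -706.23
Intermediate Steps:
v = -277/540 (v = -28*(-1/27) + 31*(-1/20) = 28/27 - 31/20 = -277/540 ≈ -0.51296)
n(F) = -277/540
Z = 2320
Q = -9 (Q = 31 - 40 = -9)
√((n(-25) + 3838) + Z)*Q = √((-277/540 + 3838) + 2320)*(-9) = √(2072243/540 + 2320)*(-9) = √(3325043/540)*(-9) = (√49875645/90)*(-9) = -√49875645/10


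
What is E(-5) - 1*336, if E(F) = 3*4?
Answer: -324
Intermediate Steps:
E(F) = 12
E(-5) - 1*336 = 12 - 1*336 = 12 - 336 = -324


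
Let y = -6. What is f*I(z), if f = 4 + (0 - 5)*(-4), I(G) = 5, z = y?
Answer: 120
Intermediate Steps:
z = -6
f = 24 (f = 4 - 5*(-4) = 4 + 20 = 24)
f*I(z) = 24*5 = 120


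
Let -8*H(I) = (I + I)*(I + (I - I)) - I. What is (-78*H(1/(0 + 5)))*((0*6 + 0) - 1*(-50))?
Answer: -117/2 ≈ -58.500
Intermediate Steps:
H(I) = -I**2/4 + I/8 (H(I) = -((I + I)*(I + (I - I)) - I)/8 = -((2*I)*(I + 0) - I)/8 = -((2*I)*I - I)/8 = -(2*I**2 - I)/8 = -(-I + 2*I**2)/8 = -I**2/4 + I/8)
(-78*H(1/(0 + 5)))*((0*6 + 0) - 1*(-50)) = (-39*(1 - 2/(0 + 5))/(4*(0 + 5)))*((0*6 + 0) - 1*(-50)) = (-39*(1 - 2/5)/(4*5))*((0 + 0) + 50) = (-39*(1 - 2*1/5)/(4*5))*(0 + 50) = -39*(1 - 2/5)/(4*5)*50 = -39*3/(4*5*5)*50 = -78*3/200*50 = -117/100*50 = -117/2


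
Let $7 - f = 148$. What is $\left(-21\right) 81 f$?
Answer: $239841$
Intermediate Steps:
$f = -141$ ($f = 7 - 148 = -141$)
$\left(-21\right) 81 f = \left(-21\right) 81 \left(-141\right) = \left(-1701\right) \left(-141\right) = 239841$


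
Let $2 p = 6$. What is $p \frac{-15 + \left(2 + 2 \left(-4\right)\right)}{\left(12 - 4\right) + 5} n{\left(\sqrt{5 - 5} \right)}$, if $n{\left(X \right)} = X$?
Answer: $0$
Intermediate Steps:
$p = 3$ ($p = \frac{1}{2} \cdot 6 = 3$)
$p \frac{-15 + \left(2 + 2 \left(-4\right)\right)}{\left(12 - 4\right) + 5} n{\left(\sqrt{5 - 5} \right)} = 3 \frac{-15 + \left(2 + 2 \left(-4\right)\right)}{\left(12 - 4\right) + 5} \sqrt{5 - 5} = 3 \frac{-15 + \left(2 - 8\right)}{\left(12 - 4\right) + 5} \sqrt{0} = 3 \frac{-15 - 6}{8 + 5} \cdot 0 = 3 \left(- \frac{21}{13}\right) 0 = \left(- \frac{63}{13}\right) 0 = 0$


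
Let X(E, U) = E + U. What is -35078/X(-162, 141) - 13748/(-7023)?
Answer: 82213834/49161 ≈ 1672.3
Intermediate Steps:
-35078/X(-162, 141) - 13748/(-7023) = -35078/(-162 + 141) - 13748/(-7023) = -35078/(-21) - 13748*(-1/7023) = -35078*(-1/21) + 13748/7023 = 35078/21 + 13748/7023 = 82213834/49161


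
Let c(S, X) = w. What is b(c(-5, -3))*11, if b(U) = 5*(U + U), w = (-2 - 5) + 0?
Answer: -770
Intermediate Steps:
w = -7 (w = -7 + 0 = -7)
c(S, X) = -7
b(U) = 10*U (b(U) = 5*(2*U) = 10*U)
b(c(-5, -3))*11 = (10*(-7))*11 = -70*11 = -770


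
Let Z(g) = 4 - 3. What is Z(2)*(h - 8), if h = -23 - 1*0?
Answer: -31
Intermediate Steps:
Z(g) = 1
h = -23 (h = -23 + 0 = -23)
Z(2)*(h - 8) = 1*(-23 - 8) = 1*(-31) = -31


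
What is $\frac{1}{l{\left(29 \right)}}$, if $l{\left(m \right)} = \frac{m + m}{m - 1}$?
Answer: $\frac{14}{29} \approx 0.48276$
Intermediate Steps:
$l{\left(m \right)} = \frac{2 m}{-1 + m}$
$\frac{1}{l{\left(29 \right)}} = \frac{1}{2 \cdot 29 \frac{1}{-1 + 29}} = \frac{1}{2 \cdot 29 \cdot \frac{1}{28}} = \frac{1}{\frac{29}{14}} = \frac{14}{29}$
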